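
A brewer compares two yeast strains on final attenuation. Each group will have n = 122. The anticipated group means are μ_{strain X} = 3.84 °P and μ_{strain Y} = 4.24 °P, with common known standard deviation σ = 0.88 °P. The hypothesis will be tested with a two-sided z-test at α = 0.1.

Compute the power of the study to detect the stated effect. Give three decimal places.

Power ≈ 0.972

Standardized effect: d = |μ_{strain X} − μ_{strain Y}| / σ = |3.84 − 4.24| / 0.88 = 0.4545
Noncentrality parameter: δ = d·√(n/2) = 0.4545 × √(122/2) = 3.5501
Critical value for a two-sided test at α = 0.1: z_{α/2} = 1.645.
Power = Φ(δ − 1.645) + Φ(−δ − 1.645) = Φ(1.905) + Φ(-5.195) = 0.9716 + 0.0000 = 0.9716.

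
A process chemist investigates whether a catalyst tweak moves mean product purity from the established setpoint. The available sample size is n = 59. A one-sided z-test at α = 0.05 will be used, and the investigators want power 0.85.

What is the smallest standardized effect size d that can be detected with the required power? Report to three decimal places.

d ≈ 0.349

Need Φ(δ − 1.645) = 0.85, so δ = 1.645 + 1.036 = 2.681.
δ = d·√n ⇒ d = δ/√n = 2.681/√59 = 0.3491.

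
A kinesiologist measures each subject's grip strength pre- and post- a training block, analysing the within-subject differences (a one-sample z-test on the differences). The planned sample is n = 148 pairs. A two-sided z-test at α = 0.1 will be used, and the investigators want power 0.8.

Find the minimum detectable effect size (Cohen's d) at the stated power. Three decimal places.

d ≈ 0.204

Need Φ(δ − 1.645) = 0.8, so δ = 1.645 + 0.842 = 2.486.
(Lower-tail contribution to power is negligible for δ > 0.)
δ = d·√n ⇒ d = δ/√n = 2.486/√148 = 0.2044.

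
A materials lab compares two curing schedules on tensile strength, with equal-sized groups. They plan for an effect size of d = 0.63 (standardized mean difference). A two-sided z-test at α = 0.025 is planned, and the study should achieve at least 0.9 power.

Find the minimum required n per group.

For power 0.9 need Φ(δ − z_{0.0125}) = 0.9, so δ = z_{0.0125} + z_{0.10} = 2.241 + 1.282 = 3.523.
(For δ > 0 the lower-tail rejection region contributes negligibly to power, so the one-term inversion is standard.)
δ = d·√(n/2) ⇒ n = 2(δ/d)² = 2 × (3.523 / 0.63)² = 62.54.
Rounding up, n = 63 per group.

n = 63 per group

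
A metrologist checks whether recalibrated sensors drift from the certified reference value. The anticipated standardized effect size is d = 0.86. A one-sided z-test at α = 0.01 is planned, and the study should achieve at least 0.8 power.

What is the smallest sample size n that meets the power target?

n = 14

For power 0.8 need Φ(δ − z_{0.01}) = 0.8, so δ = z_{0.01} + z_{0.20} = 2.326 + 0.842 = 3.168.
δ = d·√n ⇒ n = (δ/d)² = (3.168 / 0.86)² = 13.57.
Rounding up, n = 14.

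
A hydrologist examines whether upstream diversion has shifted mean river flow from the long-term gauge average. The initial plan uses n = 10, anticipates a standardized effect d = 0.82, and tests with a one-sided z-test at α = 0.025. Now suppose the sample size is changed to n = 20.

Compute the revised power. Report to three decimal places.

With n = 20: δ = d·√n = 0.82 × √20 = 3.6672. Critical value z_{0.025} = 1.960.
Revised power = Φ(δ − 1.960) = Φ(1.707) = 0.9561.

Power ≈ 0.956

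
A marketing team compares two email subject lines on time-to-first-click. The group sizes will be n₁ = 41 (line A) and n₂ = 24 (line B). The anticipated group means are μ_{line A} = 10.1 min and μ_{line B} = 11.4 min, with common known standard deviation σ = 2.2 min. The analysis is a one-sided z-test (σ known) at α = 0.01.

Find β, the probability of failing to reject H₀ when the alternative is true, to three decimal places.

Standardized effect: d = |μ_{line A} − μ_{line B}| / σ = |10.1 − 11.4| / 2.2 = 0.5909
Noncentrality parameter: δ = d / √(1/n₁ + 1/n₂) = 0.5909 / √(1/41 + 1/24) = 2.2991
Critical value for a one-sided test at α = 0.01: z_α = 2.326.
Power = Φ(δ − 2.326) = Φ(-0.027) = 0.4891.
Type II error: β = 1 − power = 1 − 0.4891 = 0.5109.

β ≈ 0.511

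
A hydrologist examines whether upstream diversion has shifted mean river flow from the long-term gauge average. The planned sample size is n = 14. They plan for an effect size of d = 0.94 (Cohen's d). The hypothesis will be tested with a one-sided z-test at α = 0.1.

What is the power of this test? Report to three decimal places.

Noncentrality parameter: δ = d·√n = 0.94 × √14 = 3.5172
One-sided α = 0.1 → critical value z_{0.1} = 1.282.
Power = Φ(δ − 1.282) = Φ(2.236) = 0.9873.

Power ≈ 0.987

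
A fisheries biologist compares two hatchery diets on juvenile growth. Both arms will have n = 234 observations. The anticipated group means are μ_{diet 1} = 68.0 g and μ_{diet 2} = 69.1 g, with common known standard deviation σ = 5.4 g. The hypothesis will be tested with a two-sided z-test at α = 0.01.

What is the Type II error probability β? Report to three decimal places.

β ≈ 0.645

Standardized effect: d = |μ_{diet 1} − μ_{diet 2}| / σ = |68.0 − 69.1| / 5.4 = 0.2037
Noncentrality parameter: δ = d·√(n/2) = 0.2037 × √(234/2) = 2.2034
Critical value for a two-sided test at α = 0.01: z_{α/2} = 2.576.
Power = Φ(δ − 2.576) + Φ(−δ − 2.576) = Φ(-0.372) + Φ(-4.779) = 0.3548 + 0.0000 = 0.3548.
Type II error: β = 1 − power = 1 − 0.3548 = 0.6452.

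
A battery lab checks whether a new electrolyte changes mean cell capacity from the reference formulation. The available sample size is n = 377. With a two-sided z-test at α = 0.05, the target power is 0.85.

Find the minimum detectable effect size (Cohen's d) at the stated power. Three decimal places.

d ≈ 0.154

Need Φ(δ − 1.960) = 0.85, so δ = 1.960 + 1.036 = 2.996.
(Lower-tail contribution to power is negligible for δ > 0.)
δ = d·√n ⇒ d = δ/√n = 2.996/√377 = 0.1543.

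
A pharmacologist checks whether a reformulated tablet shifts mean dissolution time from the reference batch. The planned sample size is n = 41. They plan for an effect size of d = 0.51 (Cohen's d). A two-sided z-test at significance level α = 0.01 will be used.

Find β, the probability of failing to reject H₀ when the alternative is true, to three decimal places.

β ≈ 0.245

Noncentrality parameter: δ = d·√n = 0.51 × √41 = 3.2656
Two-sided α = 0.01 → critical value z_{0.005} = 2.576.
Power = Φ(δ − 2.576) + Φ(−δ − 2.576) = Φ(0.690) + Φ(-5.841) = 0.7548 + 0.0000 = 0.7548.
Type II error: β = 1 − power = 1 − 0.7548 = 0.2452.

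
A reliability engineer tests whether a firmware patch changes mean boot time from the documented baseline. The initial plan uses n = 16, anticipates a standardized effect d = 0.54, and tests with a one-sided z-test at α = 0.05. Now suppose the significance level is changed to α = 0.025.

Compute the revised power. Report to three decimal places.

δ = d·√n = 0.54 × √16 = 2.1600 (unchanged). New critical value: z_{0.025} = 1.960.
Revised power = Φ(δ − 1.960) = Φ(0.200) = 0.5793.

Power ≈ 0.579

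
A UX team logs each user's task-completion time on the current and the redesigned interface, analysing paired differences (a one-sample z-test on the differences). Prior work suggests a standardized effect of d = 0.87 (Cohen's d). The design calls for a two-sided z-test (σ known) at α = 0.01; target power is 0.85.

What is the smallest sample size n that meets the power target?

Set Φ(δ − 2.576) = 0.85; then δ − 2.576 = Φ⁻¹(0.85) = 1.036, giving δ = 3.612.
(For δ > 0 the lower-tail rejection region contributes negligibly to power, so the one-term inversion is standard.)
δ = d·√n ⇒ n = (δ/d)² = (3.612 / 0.87)² = 17.24.
Round up to the next whole unit.

n = 18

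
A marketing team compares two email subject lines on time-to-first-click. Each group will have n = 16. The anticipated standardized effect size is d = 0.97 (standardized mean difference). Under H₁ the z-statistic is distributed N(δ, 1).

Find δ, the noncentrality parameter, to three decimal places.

δ = d·√(n/2) = 0.97 × √(16/2) = 2.7436

δ ≈ 2.744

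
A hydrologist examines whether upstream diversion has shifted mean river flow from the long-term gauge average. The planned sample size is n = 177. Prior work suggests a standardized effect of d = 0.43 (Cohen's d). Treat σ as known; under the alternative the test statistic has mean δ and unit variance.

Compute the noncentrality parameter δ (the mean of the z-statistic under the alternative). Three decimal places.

δ ≈ 5.721

The noncentrality parameter scales effect size by the design's sample-size factor: δ = d·√n = 0.43 × √177 = 5.7208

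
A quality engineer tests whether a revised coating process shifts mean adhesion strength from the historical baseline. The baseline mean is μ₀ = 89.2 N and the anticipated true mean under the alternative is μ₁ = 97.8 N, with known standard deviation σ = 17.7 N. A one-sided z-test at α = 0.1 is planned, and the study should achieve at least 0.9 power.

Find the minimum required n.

n = 28

Standardized effect: d = |μ₁ − μ₀| / σ = |97.8 − 89.2| / 17.7 = 0.4859
Set Φ(δ − 1.282) = 0.9; then δ − 1.282 = Φ⁻¹(0.9) = 1.282, giving δ = 2.563.
δ = d·√n ⇒ n = (δ/d)² = (2.563 / 0.4859)² = 27.83.
Rounding up, n = 28.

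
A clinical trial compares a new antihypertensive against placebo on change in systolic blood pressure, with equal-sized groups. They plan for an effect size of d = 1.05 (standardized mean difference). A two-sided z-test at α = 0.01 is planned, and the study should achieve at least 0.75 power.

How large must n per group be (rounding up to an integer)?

For power 0.75 need Φ(δ − z_{0.005}) = 0.75, so δ = z_{0.005} + z_{0.25} = 2.576 + 0.674 = 3.250.
(For δ > 0 the lower-tail rejection region contributes negligibly to power, so the one-term inversion is standard.)
δ = d·√(n/2) ⇒ n = 2(δ/d)² = 2 × (3.250 / 1.05)² = 19.16.
Rounding up, n = 20 per group.

n = 20 per group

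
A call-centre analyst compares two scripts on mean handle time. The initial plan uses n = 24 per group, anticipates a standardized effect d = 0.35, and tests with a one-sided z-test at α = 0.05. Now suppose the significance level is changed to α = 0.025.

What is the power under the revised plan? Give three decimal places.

Power ≈ 0.227

δ = d·√(n/2) = 0.35 × √(24/2) = 1.2124 (unchanged). New critical value: z_{0.025} = 1.960.
Revised power = P(Z > 1.960 − δ) = Φ(-0.748) = 0.2274.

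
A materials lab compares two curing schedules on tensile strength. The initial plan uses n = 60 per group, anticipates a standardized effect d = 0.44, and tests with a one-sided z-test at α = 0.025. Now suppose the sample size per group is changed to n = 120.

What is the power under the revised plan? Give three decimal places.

Power ≈ 0.926

With n = 120 per group: δ = d·√(n/2) = 0.44 × √(120/2) = 3.4082. Critical value z_{0.025} = 1.960.
Revised power = P(Z > 1.960 − δ) = Φ(1.448) = 0.9262.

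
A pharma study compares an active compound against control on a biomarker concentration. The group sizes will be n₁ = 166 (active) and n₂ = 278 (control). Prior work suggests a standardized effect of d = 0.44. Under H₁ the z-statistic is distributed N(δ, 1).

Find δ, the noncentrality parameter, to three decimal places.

The noncentrality parameter scales effect size by the design's sample-size factor: δ = d / √(1/n₁ + 1/n₂) = 0.44 / √(1/166 + 1/278) = 4.4858

δ ≈ 4.486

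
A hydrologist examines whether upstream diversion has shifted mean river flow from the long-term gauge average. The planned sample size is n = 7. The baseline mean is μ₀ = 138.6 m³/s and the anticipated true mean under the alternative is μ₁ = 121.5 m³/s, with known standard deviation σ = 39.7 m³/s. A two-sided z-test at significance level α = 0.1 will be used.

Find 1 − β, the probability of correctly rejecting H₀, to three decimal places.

Power ≈ 0.309

Standardized effect: d = |μ₁ − μ₀| / σ = |121.5 − 138.6| / 39.7 = 0.4307
Noncentrality parameter: δ = d·√n = 0.4307 × √7 = 1.1396
Critical value for a two-sided test at α = 0.1: z_{α/2} = 1.645.
Power = Φ(δ − 1.645) + Φ(−δ − 1.645) = Φ(-0.505) + Φ(-2.784) = 0.3067 + 0.0027 = 0.3094.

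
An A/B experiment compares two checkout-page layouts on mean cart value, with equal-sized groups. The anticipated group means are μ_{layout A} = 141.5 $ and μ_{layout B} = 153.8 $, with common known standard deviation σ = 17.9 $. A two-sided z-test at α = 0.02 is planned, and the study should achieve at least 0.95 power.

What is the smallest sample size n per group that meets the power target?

Standardized effect: d = |μ_{layout A} − μ_{layout B}| / σ = |141.5 − 153.8| / 17.9 = 0.6872
For power 0.95 need Φ(δ − z_{0.01}) = 0.95, so δ = z_{0.01} + z_{0.05} = 2.326 + 1.645 = 3.971.
(The Φ(−δ − z_{α/2}) term is vanishingly small for δ > 0 and is dropped in the standard sample-size formula.)
δ = d·√(n/2) ⇒ n = 2(δ/d)² = 2 × (3.971 / 0.6872)² = 66.80.
Rounding up, n = 67 per group.

n = 67 per group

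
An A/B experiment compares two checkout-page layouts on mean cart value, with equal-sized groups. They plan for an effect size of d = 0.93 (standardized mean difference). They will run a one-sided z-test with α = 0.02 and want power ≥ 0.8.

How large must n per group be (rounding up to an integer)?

For power 0.8 need Φ(δ − z_{0.02}) = 0.8, so δ = z_{0.02} + z_{0.20} = 2.054 + 0.842 = 2.895.
δ = d·√(n/2) ⇒ n = 2(δ/d)² = 2 × (2.895 / 0.93)² = 19.39.
Rounding up, n = 20 per group.

n = 20 per group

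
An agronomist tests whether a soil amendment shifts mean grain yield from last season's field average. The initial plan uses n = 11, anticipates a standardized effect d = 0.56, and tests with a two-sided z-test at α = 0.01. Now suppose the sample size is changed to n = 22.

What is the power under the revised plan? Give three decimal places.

With n = 22: δ = d·√n = 0.56 × √22 = 2.6266. Critical value z_{0.005} = 2.576.
Revised power = Φ(δ − 2.576) + Φ(−δ − 2.576) = Φ(0.051) + Φ(-5.202) = 0.5203 + 0.0000 = 0.5203.

Power ≈ 0.520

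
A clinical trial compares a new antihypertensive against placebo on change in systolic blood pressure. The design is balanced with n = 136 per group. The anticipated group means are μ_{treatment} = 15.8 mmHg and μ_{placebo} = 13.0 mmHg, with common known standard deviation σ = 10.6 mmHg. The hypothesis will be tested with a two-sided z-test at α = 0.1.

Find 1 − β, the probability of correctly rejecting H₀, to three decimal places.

Standardized effect: d = |μ_{treatment} − μ_{placebo}| / σ = |15.8 − 13.0| / 10.6 = 0.2642
Noncentrality parameter: δ = d·√(n/2) = 0.2642 × √(136/2) = 2.1782
Critical value for a two-sided test at α = 0.1: z_{α/2} = 1.645.
Power = Φ(δ − 1.645) + Φ(−δ − 1.645) = Φ(0.533) + Φ(-3.823) = 0.7031 + 0.0001 = 0.7032.

Power ≈ 0.703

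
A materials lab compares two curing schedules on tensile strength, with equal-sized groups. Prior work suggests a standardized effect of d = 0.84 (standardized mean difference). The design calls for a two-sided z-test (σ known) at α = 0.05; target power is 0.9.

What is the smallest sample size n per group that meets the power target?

For power 0.9 need Φ(δ − z_{0.025}) = 0.9, so δ = z_{0.025} + z_{0.10} = 1.960 + 1.282 = 3.242.
(The Φ(−δ − z_{α/2}) term is vanishingly small for δ > 0 and is dropped in the standard sample-size formula.)
δ = d·√(n/2) ⇒ n = 2(δ/d)² = 2 × (3.242 / 0.84)² = 29.78.
Round up to the next whole unit.

n = 30 per group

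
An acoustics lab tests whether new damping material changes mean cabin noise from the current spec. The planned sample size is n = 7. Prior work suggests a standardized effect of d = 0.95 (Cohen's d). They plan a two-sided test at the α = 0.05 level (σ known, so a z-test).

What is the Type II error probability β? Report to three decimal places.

β ≈ 0.290

Noncentrality parameter: δ = d·√n = 0.95 × √7 = 2.5135
Critical value for a two-sided test at α = 0.05: z_{α/2} = 1.960.
Power = Φ(δ − 1.960) + Φ(−δ − 1.960) = Φ(0.553) + Φ(-4.473) = 0.7100 + 0.0000 = 0.7100.
Type II error: β = 1 − power = 1 − 0.7100 = 0.2900.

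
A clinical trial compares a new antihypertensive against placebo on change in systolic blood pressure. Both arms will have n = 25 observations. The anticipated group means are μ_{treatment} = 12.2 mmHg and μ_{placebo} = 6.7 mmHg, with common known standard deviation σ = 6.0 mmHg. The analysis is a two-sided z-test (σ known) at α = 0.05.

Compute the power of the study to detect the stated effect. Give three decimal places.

Power ≈ 0.900

Standardized effect: d = |μ_{treatment} − μ_{placebo}| / σ = |12.2 − 6.7| / 6.0 = 0.9167
Noncentrality parameter: δ = d·√(n/2) = 0.9167 × √(25/2) = 3.2409
Two-sided α = 0.05 → critical value z_{0.025} = 1.960.
Power = Φ(δ − 1.960) + Φ(−δ − 1.960) = Φ(1.281) + Φ(-5.201) = 0.8999 + 0.0000 = 0.8999.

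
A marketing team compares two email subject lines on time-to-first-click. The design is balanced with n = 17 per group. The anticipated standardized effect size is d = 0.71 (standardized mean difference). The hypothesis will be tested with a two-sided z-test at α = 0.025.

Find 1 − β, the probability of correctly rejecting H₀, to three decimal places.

Noncentrality parameter: δ = d·√(n/2) = 0.71 × √(17/2) = 2.0700
Critical value for a two-sided test at α = 0.025: z_{α/2} = 2.241.
Power = Φ(δ − 2.241) + Φ(−δ − 2.241) = Φ(-0.171) + Φ(-4.311) = 0.4319 + 0.0000 = 0.4320.

Power ≈ 0.432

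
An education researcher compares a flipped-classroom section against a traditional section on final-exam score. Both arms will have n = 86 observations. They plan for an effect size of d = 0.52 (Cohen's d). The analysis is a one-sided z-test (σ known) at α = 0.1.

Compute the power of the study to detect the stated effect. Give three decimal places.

Noncentrality parameter: δ = d·√(n/2) = 0.52 × √(86/2) = 3.4099
One-sided α = 0.1 → critical value z_{0.1} = 1.282.
Power = P(Z > 1.282 − δ) = Φ(2.128) = 0.9833.

Power ≈ 0.983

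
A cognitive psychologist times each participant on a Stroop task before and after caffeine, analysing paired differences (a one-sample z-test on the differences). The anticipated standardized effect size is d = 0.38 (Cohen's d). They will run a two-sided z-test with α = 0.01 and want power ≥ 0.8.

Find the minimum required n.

For power 0.8 need Φ(δ − z_{0.005}) = 0.8, so δ = z_{0.005} + z_{0.20} = 2.576 + 0.842 = 3.417.
(The Φ(−δ − z_{α/2}) term is vanishingly small for δ > 0 and is dropped in the standard sample-size formula.)
δ = d·√n ⇒ n = (δ/d)² = (3.417 / 0.38)² = 80.88.
Rounding up, n = 81.

n = 81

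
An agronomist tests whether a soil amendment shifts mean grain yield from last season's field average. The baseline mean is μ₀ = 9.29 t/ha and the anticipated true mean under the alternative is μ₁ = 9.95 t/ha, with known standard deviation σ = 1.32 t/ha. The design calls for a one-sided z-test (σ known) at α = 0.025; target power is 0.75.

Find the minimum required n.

n = 28

Standardized effect: d = |μ₁ − μ₀| / σ = |9.95 − 9.29| / 1.32 = 0.5000
For power 0.75 need Φ(δ − z_{0.025}) = 0.75, so δ = z_{0.025} + z_{0.25} = 1.960 + 0.674 = 2.634.
δ = d·√n ⇒ n = (δ/d)² = (2.634 / 0.5000)² = 27.76.
Rounding up, n = 28.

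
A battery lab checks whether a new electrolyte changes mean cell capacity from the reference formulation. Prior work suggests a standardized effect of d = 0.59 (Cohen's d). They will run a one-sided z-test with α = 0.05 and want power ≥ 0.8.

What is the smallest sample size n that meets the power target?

For power 0.8 need Φ(δ − z_{0.05}) = 0.8, so δ = z_{0.05} + z_{0.20} = 1.645 + 0.842 = 2.486.
δ = d·√n ⇒ n = (δ/d)² = (2.486 / 0.59)² = 17.76.
Rounding up, n = 18.

n = 18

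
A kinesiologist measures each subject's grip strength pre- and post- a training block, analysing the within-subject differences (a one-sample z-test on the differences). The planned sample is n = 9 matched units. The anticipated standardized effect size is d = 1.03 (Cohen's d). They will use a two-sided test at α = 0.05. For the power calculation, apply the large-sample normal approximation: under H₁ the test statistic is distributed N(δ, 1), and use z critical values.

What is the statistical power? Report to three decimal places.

Noncentrality parameter: δ = d·√n = 1.03 × √9 = 3.0900
Two-sided α = 0.05 → critical value z_{0.025} = 1.960.
Power = Φ(δ − 1.960) + Φ(−δ − 1.960) = Φ(1.130) + Φ(-5.050) = 0.8708 + 0.0000 = 0.8708.

Power ≈ 0.871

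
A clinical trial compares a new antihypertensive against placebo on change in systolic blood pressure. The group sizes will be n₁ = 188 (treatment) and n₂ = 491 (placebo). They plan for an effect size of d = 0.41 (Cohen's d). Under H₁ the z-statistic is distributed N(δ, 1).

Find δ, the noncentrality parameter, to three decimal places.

δ ≈ 4.780

δ = d / √(1/n₁ + 1/n₂) = 0.41 / √(1/188 + 1/491) = 4.7804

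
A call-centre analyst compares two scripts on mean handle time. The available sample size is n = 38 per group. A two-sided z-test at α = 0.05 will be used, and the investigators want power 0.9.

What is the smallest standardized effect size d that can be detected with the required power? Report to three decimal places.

d ≈ 0.744

Need Φ(δ − 1.960) = 0.9, so δ = 1.960 + 1.282 = 3.242.
(Lower-tail contribution to power is negligible for δ > 0.)
δ = d·√(n/2) ⇒ d = δ/√(n/2) = 3.242/√(38/2) = 0.7437.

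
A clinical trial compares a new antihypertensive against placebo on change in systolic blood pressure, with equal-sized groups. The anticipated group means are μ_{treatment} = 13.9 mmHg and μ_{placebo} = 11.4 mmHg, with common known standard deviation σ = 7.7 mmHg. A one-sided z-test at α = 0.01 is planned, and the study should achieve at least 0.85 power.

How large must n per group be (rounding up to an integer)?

n = 215 per group

Standardized effect: d = |μ_{treatment} − μ_{placebo}| / σ = |13.9 − 11.4| / 7.7 = 0.3247
Set Φ(δ − 2.326) = 0.85; then δ − 2.326 = Φ⁻¹(0.85) = 1.036, giving δ = 3.363.
δ = d·√(n/2) ⇒ n = 2(δ/d)² = 2 × (3.363 / 0.3247)² = 214.55.
Rounding up, n = 215 per group.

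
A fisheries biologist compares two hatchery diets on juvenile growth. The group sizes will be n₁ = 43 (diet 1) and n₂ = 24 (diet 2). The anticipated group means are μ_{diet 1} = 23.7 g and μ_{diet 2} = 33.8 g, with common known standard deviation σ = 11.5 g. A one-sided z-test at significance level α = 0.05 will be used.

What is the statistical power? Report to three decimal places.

Power ≈ 0.964

Standardized effect: d = |μ_{diet 1} − μ_{diet 2}| / σ = |23.7 − 33.8| / 11.5 = 0.8783
Noncentrality parameter: δ = d / √(1/n₁ + 1/n₂) = 0.8783 / √(1/43 + 1/24) = 3.4469
Critical value for a one-sided test at α = 0.05: z_α = 1.645.
Power = Φ(δ − 1.645) = Φ(1.802) = 0.9642.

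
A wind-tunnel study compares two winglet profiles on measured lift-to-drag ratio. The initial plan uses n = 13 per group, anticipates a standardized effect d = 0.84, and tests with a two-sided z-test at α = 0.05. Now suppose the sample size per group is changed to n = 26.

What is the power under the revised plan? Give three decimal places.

With n = 26 per group: δ = d·√(n/2) = 0.84 × √(26/2) = 3.0287. Critical value z_{0.025} = 1.960.
Revised power = Φ(δ − 1.960) + Φ(−δ − 1.960) = Φ(1.069) + Φ(-4.989) = 0.8574 + 0.0000 = 0.8574.

Power ≈ 0.857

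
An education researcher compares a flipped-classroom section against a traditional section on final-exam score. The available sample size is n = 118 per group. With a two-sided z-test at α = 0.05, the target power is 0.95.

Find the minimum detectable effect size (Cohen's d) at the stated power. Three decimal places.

Need Φ(δ − 1.960) = 0.95, so δ = 1.960 + 1.645 = 3.605.
(Lower-tail contribution to power is negligible for δ > 0.)
δ = d·√(n/2) ⇒ d = δ/√(n/2) = 3.605/√(118/2) = 0.4693.

d ≈ 0.469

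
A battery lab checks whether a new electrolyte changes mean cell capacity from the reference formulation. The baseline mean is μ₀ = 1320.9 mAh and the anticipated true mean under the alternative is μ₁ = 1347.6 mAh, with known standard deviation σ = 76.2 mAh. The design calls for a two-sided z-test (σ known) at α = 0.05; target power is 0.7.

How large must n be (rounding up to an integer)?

Standardized effect: d = |μ₁ − μ₀| / σ = |1347.6 − 1320.9| / 76.2 = 0.3504
For power 0.7 need Φ(δ − z_{0.025}) = 0.7, so δ = z_{0.025} + z_{0.30} = 1.960 + 0.524 = 2.484.
(The Φ(−δ − z_{α/2}) term is vanishingly small for δ > 0 and is dropped in the standard sample-size formula.)
δ = d·√n ⇒ n = (δ/d)² = (2.484 / 0.3504)² = 50.27.
Rounding up, n = 51.

n = 51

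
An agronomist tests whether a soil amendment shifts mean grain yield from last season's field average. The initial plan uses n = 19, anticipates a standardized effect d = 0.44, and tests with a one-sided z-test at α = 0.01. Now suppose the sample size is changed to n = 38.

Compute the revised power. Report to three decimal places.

With n = 38: δ = d·√n = 0.44 × √38 = 2.7123. Critical value z_{0.01} = 2.326.
Revised power = P(Z > 2.326 − δ) = Φ(0.386) = 0.6502.

Power ≈ 0.650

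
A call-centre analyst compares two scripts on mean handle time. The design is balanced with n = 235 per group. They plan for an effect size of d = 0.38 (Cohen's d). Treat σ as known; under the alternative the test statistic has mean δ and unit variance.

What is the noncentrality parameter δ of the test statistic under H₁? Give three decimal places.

δ = d·√(n/2) = 0.38 × √(235/2) = 4.1191

δ ≈ 4.119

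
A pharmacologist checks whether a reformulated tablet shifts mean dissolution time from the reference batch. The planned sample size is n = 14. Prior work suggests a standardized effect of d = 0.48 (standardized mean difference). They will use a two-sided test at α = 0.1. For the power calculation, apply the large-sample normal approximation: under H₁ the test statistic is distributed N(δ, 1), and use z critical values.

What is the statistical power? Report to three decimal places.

Noncentrality parameter: δ = d·√n = 0.48 × √14 = 1.7960
Two-sided α = 0.1 → critical value z_{0.05} = 1.645.
Power = Φ(δ − 1.645) + Φ(−δ − 1.645) = Φ(0.151) + Φ(-3.441) = 0.5601 + 0.0003 = 0.5604.

Power ≈ 0.560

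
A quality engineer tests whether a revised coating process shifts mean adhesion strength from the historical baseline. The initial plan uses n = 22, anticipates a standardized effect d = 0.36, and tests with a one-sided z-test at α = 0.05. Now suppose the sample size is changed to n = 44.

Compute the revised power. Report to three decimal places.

Power ≈ 0.771

With n = 44: δ = d·√n = 0.36 × √44 = 2.3880. Critical value z_{0.05} = 1.645.
Revised power = P(Z > 1.645 − δ) = Φ(0.743) = 0.7713.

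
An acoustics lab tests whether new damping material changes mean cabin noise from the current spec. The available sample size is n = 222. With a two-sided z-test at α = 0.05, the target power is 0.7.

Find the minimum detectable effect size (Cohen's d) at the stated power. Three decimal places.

d ≈ 0.167

Required noncentrality: δ = z_{0.025} + z_{0.30} = 1.960 + 0.524 = 2.484.
(The second rejection-region term Φ(−δ − z_{α/2}) is negligible and dropped.)
δ = d·√n ⇒ d = δ/√n = 2.484/√222 = 0.1667.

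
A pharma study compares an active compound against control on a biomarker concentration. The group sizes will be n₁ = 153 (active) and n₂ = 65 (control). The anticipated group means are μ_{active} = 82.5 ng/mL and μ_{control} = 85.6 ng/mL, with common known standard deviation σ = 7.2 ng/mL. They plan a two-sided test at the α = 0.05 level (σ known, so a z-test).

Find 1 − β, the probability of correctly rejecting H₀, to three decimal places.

Standardized effect: d = |μ_{active} − μ_{control}| / σ = |82.5 − 85.6| / 7.2 = 0.4306
Noncentrality parameter: δ = d / √(1/n₁ + 1/n₂) = 0.4306 / √(1/153 + 1/65) = 2.9081
Two-sided α = 0.05 → critical value z_{0.025} = 1.960.
Power = Φ(δ − 1.960) + Φ(−δ − 1.960) = Φ(0.948) + Φ(-4.868) = 0.8285 + 0.0000 = 0.8285.

Power ≈ 0.828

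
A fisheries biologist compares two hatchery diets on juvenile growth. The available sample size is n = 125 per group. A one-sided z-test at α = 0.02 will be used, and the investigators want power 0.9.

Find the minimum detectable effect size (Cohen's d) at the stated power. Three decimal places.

d ≈ 0.422

Need Φ(δ − 2.054) = 0.9, so δ = 2.054 + 1.282 = 3.335.
δ = d·√(n/2) ⇒ d = δ/√(n/2) = 3.335/√(125/2) = 0.4219.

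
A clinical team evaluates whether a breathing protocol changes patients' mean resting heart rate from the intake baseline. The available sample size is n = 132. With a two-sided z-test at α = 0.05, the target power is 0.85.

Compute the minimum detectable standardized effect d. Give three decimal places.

Need Φ(δ − 1.960) = 0.85, so δ = 1.960 + 1.036 = 2.996.
(The second rejection-region term Φ(−δ − z_{α/2}) is negligible and dropped.)
δ = d·√n ⇒ d = δ/√n = 2.996/√132 = 0.2608.

d ≈ 0.261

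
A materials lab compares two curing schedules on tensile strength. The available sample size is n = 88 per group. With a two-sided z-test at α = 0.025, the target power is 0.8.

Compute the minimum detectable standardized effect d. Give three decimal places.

Required noncentrality: δ = z_{0.0125} + z_{0.20} = 2.241 + 0.842 = 3.083.
(The second rejection-region term Φ(−δ − z_{α/2}) is negligible and dropped.)
δ = d·√(n/2) ⇒ d = δ/√(n/2) = 3.083/√(88/2) = 0.4648.

d ≈ 0.465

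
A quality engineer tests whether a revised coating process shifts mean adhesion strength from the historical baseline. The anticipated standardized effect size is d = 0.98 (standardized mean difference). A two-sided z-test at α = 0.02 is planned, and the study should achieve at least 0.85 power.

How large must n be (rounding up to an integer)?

n = 12

For power 0.85 need Φ(δ − z_{0.01}) = 0.85, so δ = z_{0.01} + z_{0.15} = 2.326 + 1.036 = 3.363.
(Ignoring the negligible lower-tail rejection probability gives the usual closed-form inversion.)
δ = d·√n ⇒ n = (δ/d)² = (3.363 / 0.98)² = 11.77.
Rounding up, n = 12.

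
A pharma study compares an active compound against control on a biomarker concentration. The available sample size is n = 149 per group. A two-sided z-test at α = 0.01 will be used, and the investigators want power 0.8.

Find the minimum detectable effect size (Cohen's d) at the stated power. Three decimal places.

d ≈ 0.396

Required noncentrality: δ = z_{0.005} + z_{0.20} = 2.576 + 0.842 = 3.417.
(The second rejection-region term Φ(−δ − z_{α/2}) is negligible and dropped.)
δ = d·√(n/2) ⇒ d = δ/√(n/2) = 3.417/√(149/2) = 0.3959.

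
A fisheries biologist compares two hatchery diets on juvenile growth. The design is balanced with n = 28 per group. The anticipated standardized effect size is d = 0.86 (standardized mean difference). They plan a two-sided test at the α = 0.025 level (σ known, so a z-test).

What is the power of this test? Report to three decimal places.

Noncentrality parameter: δ = d·√(n/2) = 0.86 × √(28/2) = 3.2178
Two-sided α = 0.025 → critical value z_{0.0125} = 2.241.
Power = Φ(δ − 2.241) + Φ(−δ − 2.241) = Φ(0.976) + Φ(-5.459) = 0.8356 + 0.0000 = 0.8356.

Power ≈ 0.836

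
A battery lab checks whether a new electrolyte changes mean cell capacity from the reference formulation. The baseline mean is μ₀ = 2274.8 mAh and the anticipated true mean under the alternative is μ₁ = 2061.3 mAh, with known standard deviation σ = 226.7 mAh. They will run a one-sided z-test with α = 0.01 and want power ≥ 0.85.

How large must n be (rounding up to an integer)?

n = 13

Standardized effect: d = |μ₁ − μ₀| / σ = |2061.3 − 2274.8| / 226.7 = 0.9418
For power 0.85 need Φ(δ − z_{0.01}) = 0.85, so δ = z_{0.01} + z_{0.15} = 2.326 + 1.036 = 3.363.
δ = d·√n ⇒ n = (δ/d)² = (3.363 / 0.9418)² = 12.75.
Round up to the next whole unit.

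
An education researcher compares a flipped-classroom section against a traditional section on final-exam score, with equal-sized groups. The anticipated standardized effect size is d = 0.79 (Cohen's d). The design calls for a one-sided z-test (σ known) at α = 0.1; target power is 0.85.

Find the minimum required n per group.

n = 18 per group

Set Φ(δ − 1.282) = 0.85; then δ − 1.282 = Φ⁻¹(0.85) = 1.036, giving δ = 2.318.
δ = d·√(n/2) ⇒ n = 2(δ/d)² = 2 × (2.318 / 0.79)² = 17.22.
Round up to the next whole unit.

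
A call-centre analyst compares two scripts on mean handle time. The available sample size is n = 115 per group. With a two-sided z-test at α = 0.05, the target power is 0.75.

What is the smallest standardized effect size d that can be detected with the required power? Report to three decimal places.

d ≈ 0.347

Need Φ(δ − 1.960) = 0.75, so δ = 1.960 + 0.674 = 2.634.
(Lower-tail contribution to power is negligible for δ > 0.)
δ = d·√(n/2) ⇒ d = δ/√(n/2) = 2.634/√(115/2) = 0.3474.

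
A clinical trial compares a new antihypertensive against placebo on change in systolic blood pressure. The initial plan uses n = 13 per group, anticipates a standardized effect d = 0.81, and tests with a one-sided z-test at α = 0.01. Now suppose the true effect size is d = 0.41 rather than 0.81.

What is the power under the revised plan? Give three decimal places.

Power ≈ 0.100

With d = 0.41: δ = d·√(n/2) = 0.41 × √(13/2) = 1.0453. Critical value z_{0.01} = 2.326.
Revised power = P(Z > 2.326 − δ) = Φ(-1.281) = 0.1001.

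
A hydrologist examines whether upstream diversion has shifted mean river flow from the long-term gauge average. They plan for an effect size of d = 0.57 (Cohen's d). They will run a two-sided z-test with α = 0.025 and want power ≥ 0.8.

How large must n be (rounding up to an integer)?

For power 0.8 need Φ(δ − z_{0.0125}) = 0.8, so δ = z_{0.0125} + z_{0.20} = 2.241 + 0.842 = 3.083.
(For δ > 0 the lower-tail rejection region contributes negligibly to power, so the one-term inversion is standard.)
δ = d·√n ⇒ n = (δ/d)² = (3.083 / 0.57)² = 29.26.
Rounding up, n = 30.

n = 30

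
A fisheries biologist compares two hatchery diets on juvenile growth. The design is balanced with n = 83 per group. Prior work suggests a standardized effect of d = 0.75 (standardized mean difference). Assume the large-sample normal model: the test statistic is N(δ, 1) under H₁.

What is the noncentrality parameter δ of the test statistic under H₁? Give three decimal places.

δ ≈ 4.832

δ = d·√(n/2) = 0.75 × √(83/2) = 4.8315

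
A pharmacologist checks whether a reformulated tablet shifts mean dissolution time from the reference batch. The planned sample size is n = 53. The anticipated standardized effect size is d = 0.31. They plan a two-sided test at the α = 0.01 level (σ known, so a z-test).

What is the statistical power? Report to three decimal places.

Noncentrality parameter: δ = d·√n = 0.31 × √53 = 2.2568
Two-sided α = 0.01 → critical value z_{0.005} = 2.576.
Power = Φ(δ − 2.576) + Φ(−δ − 2.576) = Φ(-0.319) + Φ(-4.833) = 0.3749 + 0.0000 = 0.3749.

Power ≈ 0.375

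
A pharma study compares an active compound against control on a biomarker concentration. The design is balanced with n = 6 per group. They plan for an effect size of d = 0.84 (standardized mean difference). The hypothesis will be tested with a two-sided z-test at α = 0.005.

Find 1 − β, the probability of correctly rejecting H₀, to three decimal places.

Noncentrality parameter: δ = d·√(n/2) = 0.84 × √(6/2) = 1.4549
Critical value for a two-sided test at α = 0.005: z_{α/2} = 2.807.
Power = Φ(δ − 2.807) + Φ(−δ − 2.807) = Φ(-1.352) + Φ(-4.262) = 0.0882 + 0.0000 = 0.0882.

Power ≈ 0.088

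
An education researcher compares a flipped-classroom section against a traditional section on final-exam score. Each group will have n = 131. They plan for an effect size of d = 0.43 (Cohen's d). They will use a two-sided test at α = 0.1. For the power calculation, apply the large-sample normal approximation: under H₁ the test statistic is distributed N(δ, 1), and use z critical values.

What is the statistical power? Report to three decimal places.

Noncentrality parameter: δ = d·√(n/2) = 0.43 × √(131/2) = 3.4801
Critical value for a two-sided test at α = 0.1: z_{α/2} = 1.645.
Power = Φ(δ − 1.645) + Φ(−δ − 1.645) = Φ(1.835) + Φ(-5.125) = 0.9668 + 0.0000 = 0.9668.

Power ≈ 0.967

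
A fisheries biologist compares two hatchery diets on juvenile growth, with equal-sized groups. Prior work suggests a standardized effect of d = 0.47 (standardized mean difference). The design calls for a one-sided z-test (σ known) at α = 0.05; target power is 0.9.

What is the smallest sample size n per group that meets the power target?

n = 78 per group

For power 0.9 need Φ(δ − z_{0.05}) = 0.9, so δ = z_{0.05} + z_{0.10} = 1.645 + 1.282 = 2.926.
δ = d·√(n/2) ⇒ n = 2(δ/d)² = 2 × (2.926 / 0.47)² = 77.54.
Rounding up, n = 78 per group.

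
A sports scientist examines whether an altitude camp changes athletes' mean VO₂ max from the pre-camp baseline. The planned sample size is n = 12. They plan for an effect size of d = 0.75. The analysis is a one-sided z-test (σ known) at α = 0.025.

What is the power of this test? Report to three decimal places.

Noncentrality parameter: λ = d·√n = 0.75 × √12 = 2.5981
Critical value for a one-sided test at α = 0.025: z_α = 1.960.
Power = P(Z > 1.960 − λ) = Φ(0.638) = 0.7383.

Power ≈ 0.738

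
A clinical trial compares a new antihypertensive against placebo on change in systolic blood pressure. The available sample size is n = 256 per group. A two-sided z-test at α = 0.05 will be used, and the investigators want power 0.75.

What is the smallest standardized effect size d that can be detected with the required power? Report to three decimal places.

d ≈ 0.233

Required noncentrality: δ = z_{0.025} + z_{0.25} = 1.960 + 0.674 = 2.634.
(The second rejection-region term Φ(−δ − z_{α/2}) is negligible and dropped.)
δ = d·√(n/2) ⇒ d = δ/√(n/2) = 2.634/√(256/2) = 0.2329.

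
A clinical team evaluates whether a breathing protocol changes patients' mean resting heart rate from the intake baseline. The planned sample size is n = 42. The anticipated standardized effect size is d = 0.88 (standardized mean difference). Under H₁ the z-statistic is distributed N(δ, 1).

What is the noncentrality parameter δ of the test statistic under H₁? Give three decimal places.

δ = d·√n = 0.88 × √42 = 5.7031

δ ≈ 5.703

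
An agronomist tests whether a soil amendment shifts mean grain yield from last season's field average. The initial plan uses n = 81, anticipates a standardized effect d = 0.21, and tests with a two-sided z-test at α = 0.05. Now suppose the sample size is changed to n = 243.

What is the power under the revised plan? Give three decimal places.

Power ≈ 0.906

With n = 243: δ = d·√n = 0.21 × √243 = 3.2736. Critical value z_{0.025} = 1.960.
Revised power = Φ(δ − 1.960) + Φ(−δ − 1.960) = Φ(1.314) + Φ(-5.234) = 0.9055 + 0.0000 = 0.9055.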